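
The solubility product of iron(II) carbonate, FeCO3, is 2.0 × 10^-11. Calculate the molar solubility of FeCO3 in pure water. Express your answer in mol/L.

FeCO3(s) ⇌ Fe^2+(aq) + CO3^2-(aq)
Ksp = [Fe^2+][CO3^2-]
With molar solubility s: [Fe^2+] = s, [CO3^2-] = s.
Ksp = (s)(s) = s^2
s = (2.0 × 10^-11)^(1/2) = 4.5 × 10^-6 M

s = 4.5 x 10^-6 M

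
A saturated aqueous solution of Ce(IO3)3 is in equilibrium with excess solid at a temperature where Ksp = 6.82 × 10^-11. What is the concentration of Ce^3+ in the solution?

Ce(IO3)3(s) ⇌ Ce^3+ + 3 IO3^-
Ksp = [Ce^3+][IO3^-]^3
For each mole of Ce(IO3)3 that dissolves: [Ce^3+] = s, [IO3^-] = 3s.
So Ksp = s × (3s)^3 = 27s^4
s = (6.82 × 10^-11 / 27)^(1/4) = 1.261 × 10^-3 M
[Ce^3+] = s = 1.26 x 10^-3 M

[Ce^3+] = 1.26 x 10^-3 M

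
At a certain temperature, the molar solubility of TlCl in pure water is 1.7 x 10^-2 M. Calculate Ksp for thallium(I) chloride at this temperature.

Ksp ≈ 2.9 × 10^-4

TlCl(s) ⇌ Tl^+(aq) + Cl^-(aq)
For each mole of TlCl that dissolves: [Tl^+] = s, [Cl^-] = s.
Ksp = [Tl^+][Cl^-]
Ksp = s × s = s^2
With s = 1.7 × 10^-2: Ksp = 2.9 × 10^-4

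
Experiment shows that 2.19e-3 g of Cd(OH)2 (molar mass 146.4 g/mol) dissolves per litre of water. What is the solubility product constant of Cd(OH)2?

Molar solubility s = (2.19 × 10^-3 g/L) / (146.4 g/mol) = 1.496 × 10^-5 M.
Cd(OH)2(s) ⇌ Cd^2+(aq) + 2 OH^-(aq)
For each mole of Cd(OH)2 that dissolves: [Cd^2+] = s, [OH^-] = 2s.
Ksp = [Cd^2+][OH^-]^2
Substituting: Ksp = s(2s)^2 = 4s^3
With s = 1.496 × 10^-5: Ksp = 1.34 x 10^-14

Ksp = 1.34 × 10^-14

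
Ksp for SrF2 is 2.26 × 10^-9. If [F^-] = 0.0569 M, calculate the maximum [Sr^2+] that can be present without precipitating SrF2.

6.98 x 10^-7 M

SrF2(s) <=> Sr^2+ + 2 F^-
Ksp = [Sr^2+][F^-]^2
Precipitation begins when Q = Ksp. With [F^-] = 0.0569 M:
2.26 × 10^-9 = (0.0569)^2 × [Sr^2+]
[Sr^2+] = (2.26 × 10^-9 / 3.238 × 10^-3) = 6.98 × 10^-7 M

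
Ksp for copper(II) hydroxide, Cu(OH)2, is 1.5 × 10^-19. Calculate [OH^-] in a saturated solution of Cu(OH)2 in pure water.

Cu(OH)2(s) ⇌ Cu^2+(aq) + 2 OH^-(aq)
Ksp = [Cu^2+][OH^-]^2
If s mol/L of Cu(OH)2 dissolves, [Cu^2+] = s and [OH^-] = 2s.
So Ksp = s × (2s)^2 = 4s^3
s^3 = 1.5 × 10^-19 / 4, so s = 3.35 × 10^-7 M
[OH^-] = 2s = 6.7 × 10^-7 M

[OH^-] ≈ 6.7 × 10^-7 M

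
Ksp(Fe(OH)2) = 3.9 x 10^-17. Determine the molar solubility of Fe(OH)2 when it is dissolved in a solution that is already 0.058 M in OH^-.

1.2e-14 M

Fe(OH)2(s) <=> Fe^2+ + 2 OH^-
Ksp = [Fe^2+][OH^-]^2
Let s = moles of Fe(OH)2 that dissolve per litre. [Fe^2+] = s, [OH^-] = 0.058 + 2s ≈ 0.058 (Ksp is small, so little additional dissolves).
Ksp ≈ s × (0.058)^2
s = 1.2 x 10^-14 M
Check: 2s = 2.3 × 10^-14 ≪ 0.058, so the approximation is valid.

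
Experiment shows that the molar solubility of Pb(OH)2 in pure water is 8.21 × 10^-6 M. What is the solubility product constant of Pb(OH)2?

Pb(OH)2(s) ⇌ Pb^2+(aq) + 2 OH^-(aq)
If s mol/L of Pb(OH)2 dissolves, [Pb^2+] = s and [OH^-] = 2s.
Ksp = [Pb^2+][OH^-]^2
Substituting: Ksp = s(2s)^2 = 4s^3
Ksp = 4 × (8.21 × 10^-6)^3 = 2.21 × 10^-15

2.21 × 10^-15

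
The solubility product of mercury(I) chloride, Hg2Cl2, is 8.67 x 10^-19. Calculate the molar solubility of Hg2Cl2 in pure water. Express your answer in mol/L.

6.01 x 10^-7 M

Hg2Cl2(s) ⇌ Hg2^2+(aq) + 2 Cl^-(aq)
Ksp = [Hg2^2+][Cl^-]^2
With molar solubility s: [Hg2^2+] = s, [Cl^-] = 2s.
Substituting: Ksp = s(2s)^2 = 4s^3
s = (8.67 x 10^-19 / 4)^(1/3) = 6.01 x 10^-7 M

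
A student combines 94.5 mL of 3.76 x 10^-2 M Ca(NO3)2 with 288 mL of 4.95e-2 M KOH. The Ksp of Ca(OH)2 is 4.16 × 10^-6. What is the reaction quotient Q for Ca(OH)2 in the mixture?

Total volume = 94.5 + 288 = 382.5 mL.
[Ca^2+] = 3.76 x 10^-2 × (94.5/382.5) = 9.289 x 10^-3 M
[OH^-] = 4.95 × 10^-2 × (288/382.5) = 3.727 x 10^-2 M
Ca(OH)2(s) ⇌ Ca^2+(aq) + 2 OH^-(aq), so Q = [Ca^2+][OH^-]^2
Q = (9.289 x 10^-3)(3.727 x 10^-2)^2 = 1.29 x 10^-5
Q > Ksp, so Ca(OH)2 will precipitate.

Q ≈ 1.29e-5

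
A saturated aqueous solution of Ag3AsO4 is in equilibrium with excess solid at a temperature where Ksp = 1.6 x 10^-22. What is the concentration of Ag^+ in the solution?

Ag3AsO4(s) ⇌ 3 Ag^+(aq) + AsO4^3-(aq)
Ksp = [Ag^+]^3[AsO4^3-]
For each mole of Ag3AsO4 that dissolves: [Ag^+] = 3s, [AsO4^3-] = s.
Ksp = (3s)^3s = 27s^4
Solving, s = (1.6 x 10^-22/27)^(1/4) = 1.56 × 10^-6 M
[Ag^+] = 3s = 4.7 × 10^-6 M

[Ag^+] = 4.7 × 10^-6 M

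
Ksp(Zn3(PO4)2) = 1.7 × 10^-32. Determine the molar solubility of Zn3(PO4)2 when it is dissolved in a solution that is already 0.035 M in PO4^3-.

s = 8.0 × 10^-11 M

Zn3(PO4)2(s) ⇌ 3 Zn^2+ + 2 PO4^3-
Ksp = [Zn^2+]^3[PO4^3-]^2
Let s be the molar solubility in this solution. [Zn^2+] = 3s, [PO4^3-] = 0.035 + 2s ≈ 0.035 (common-ion effect: PO4^3- is already 0.035 M).
Ksp ≈ (3s)^3 × (0.035)^2
s = 8.0 x 10^-11 M
Check: 2s = 1.6 x 10^-10 ≪ 0.035, so the approximation is valid.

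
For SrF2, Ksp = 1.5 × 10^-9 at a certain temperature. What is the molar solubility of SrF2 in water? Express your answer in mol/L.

s = 7.2 x 10^-4 M

SrF2(s) ⇌ Sr^2+ + 2 F^-
Ksp = [Sr^2+][F^-]^2
With molar solubility s: [Sr^2+] = s, [F^-] = 2s.
Substituting: Ksp = s(2s)^2 = 4s^3
s = (1.5 × 10^-9 / 4)^(1/3) = 7.2 x 10^-4 M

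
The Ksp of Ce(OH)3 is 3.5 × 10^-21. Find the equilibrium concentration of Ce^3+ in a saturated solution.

Ce(OH)3(s) <=> Ce^3+(aq) + 3 OH^-(aq)
Ksp = [Ce^3+][OH^-]^3
If s mol/L of Ce(OH)3 dissolves, [Ce^3+] = s and [OH^-] = 3s.
Substituting: Ksp = s(3s)^3 = 27s^4
s^4 = 3.5 × 10^-21 / 27, so s = 3.37 × 10^-6 M
[Ce^3+] = s = 3.4 x 10^-6 M

3.4 × 10^-6 M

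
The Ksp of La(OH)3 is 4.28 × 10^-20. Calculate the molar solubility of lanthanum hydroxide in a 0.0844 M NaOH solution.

La(OH)3(s) ⇌ La^3+(aq) + 3 OH^-(aq)
Ksp = [La^3+][OH^-]^3
Let s be the molar solubility in this solution. [La^3+] = s, [OH^-] = 0.0844 + 3s ≈ 0.0844 (common-ion effect: OH^- is already 0.0844 M).
Ksp ≈ s × (0.0844)^3
s = 7.12 × 10^-17 M
Check: 3s = 2.1 x 10^-16 ≪ 0.0844, so the approximation is valid.

s = 7.12e-17 M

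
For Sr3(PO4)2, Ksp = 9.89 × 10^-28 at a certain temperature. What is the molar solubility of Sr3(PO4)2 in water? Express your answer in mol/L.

Sr3(PO4)2(s) ⇌ 3 Sr^2+(aq) + 2 PO4^3-(aq)
Ksp = [Sr^2+]^3[PO4^3-]^2
If s mol/L of Sr3(PO4)2 dissolves, [Sr^2+] = 3s and [PO4^3-] = 2s.
Substituting: Ksp = (3s)^3(2s)^2 = 108s^5
s^5 = 9.89 × 10^-28 / 108, so s = 1.56 × 10^-6 M

s = 1.56 × 10^-6 M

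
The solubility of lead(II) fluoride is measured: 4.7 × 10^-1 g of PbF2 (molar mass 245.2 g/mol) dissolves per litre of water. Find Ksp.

Molar solubility s = (4.7 x 10^-1 g/L) / (245.2 g/mol) = 1.92 x 10^-3 M.
PbF2(s) ⇌ Pb^2+(aq) + 2 F^-(aq)
For each mole of PbF2 that dissolves: [Pb^2+] = s, [F^-] = 2s.
Ksp = [Pb^2+][F^-]^2
So Ksp = s × (2s)^2 = 4s^3
With s = 1.92 x 10^-3: Ksp = 2.8 x 10^-8

2.8 × 10^-8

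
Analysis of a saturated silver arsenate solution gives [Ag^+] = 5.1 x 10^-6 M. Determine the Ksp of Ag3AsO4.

2.3e-22

Ag3AsO4(s) ⇌ 3 Ag^+(aq) + AsO4^3-(aq)
Stoichiometry gives [AsO4^3-] = (1/3)[Ag^+] = 1.70 × 10^-6 M.
Ksp = [Ag^+]^3[AsO4^3-]
Ksp = (5.1 × 10^-6)^3 × 1.70 × 10^-6 = 2.3 × 10^-22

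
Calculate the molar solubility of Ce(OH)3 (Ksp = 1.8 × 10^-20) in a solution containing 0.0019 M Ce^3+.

7.1 × 10^-7 M

Ce(OH)3(s) ⇌ Ce^3+(aq) + 3 OH^-(aq)
Ksp = [Ce^3+][OH^-]^3
Let s be the molar solubility in this solution. [Ce^3+] = 0.0019 + s ≈ 0.0019, [OH^-] = 3s (Ksp is small, so little additional dissolves).
Ksp ≈ 0.0019 × (3s)^3
s = 7.1 × 10^-7 M
Check: s = 7.1 × 10^-7 ≪ 0.0019, so the approximation is valid.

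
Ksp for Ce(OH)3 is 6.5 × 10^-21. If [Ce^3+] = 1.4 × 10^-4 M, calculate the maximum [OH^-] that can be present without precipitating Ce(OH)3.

[OH^-] ≈ 3.6 x 10^-6 M

Ce(OH)3(s) <=> Ce^3+(aq) + 3 OH^-(aq)
Ksp = [Ce^3+][OH^-]^3
Precipitation begins when Q = Ksp. With [Ce^3+] = 1.4 × 10^-4 M:
6.5 × 10^-21 = (1.4 × 10^-4) × [OH^-]^3
[OH^-] = (6.5 × 10^-21 / 1.4 × 10^-4)^(1/3) = 3.6 × 10^-6 M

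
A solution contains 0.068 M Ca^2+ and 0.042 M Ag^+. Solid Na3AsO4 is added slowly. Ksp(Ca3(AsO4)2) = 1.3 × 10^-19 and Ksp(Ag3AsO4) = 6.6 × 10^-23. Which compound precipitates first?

Ag3AsO4

Precipitation of each salt starts when its ion product equals its Ksp.
For Ca3(AsO4)2: 1.3 × 10^-19 = (0.068)^3 × [AsO4^3-]^2  ⇒  [AsO4^3-] = 2.0 × 10^-8 M.
For Ag3AsO4: 6.6 × 10^-23 = (0.042)^3 × [AsO4^3-]  ⇒  [AsO4^3-] = 8.9 × 10^-19 M.
The salt with the lower threshold [AsO4^3-] precipitates first: Ag3AsO4.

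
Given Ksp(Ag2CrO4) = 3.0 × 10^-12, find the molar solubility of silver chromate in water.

s = 9.1e-5 M

Ag2CrO4(s) <=> 2 Ag^+ + CrO4^2-
Ksp = [Ag^+]^2[CrO4^2-]
Let s = molar solubility. Then [Ag^+] = 2s and [CrO4^2-] = s.
Ksp = (2s)^2s = 4s^3
s = (3.0 × 10^-12 / 4)^(1/3) = 9.1 × 10^-5 M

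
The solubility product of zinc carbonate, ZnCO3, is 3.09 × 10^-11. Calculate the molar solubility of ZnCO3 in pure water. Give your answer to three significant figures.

ZnCO3(s) ⇌ Zn^2+ + CO3^2-
Ksp = [Zn^2+][CO3^2-]
With molar solubility s: [Zn^2+] = s, [CO3^2-] = s.
Ksp = s^2
s = √(3.09 × 10^-11) = 5.56 × 10^-6 M

5.56e-6 M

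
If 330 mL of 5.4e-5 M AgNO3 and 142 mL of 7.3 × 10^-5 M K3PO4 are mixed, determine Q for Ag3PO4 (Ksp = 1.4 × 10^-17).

Q ≈ 1.2e-18

Total volume = 330 + 142 = 472 mL.
[Ag^+] = 5.4 × 10^-5 × (330/472) = 3.78 × 10^-5 M
[PO4^3-] = 7.3 × 10^-5 × (142/472) = 2.20 × 10^-5 M
Ag3PO4(s) ⇌ 3 Ag^+ + PO4^3-, so Q = [Ag^+]^3[PO4^3-]
Q = (3.78 × 10^-5)^3(2.20 × 10^-5) = 1.2 × 10^-18
Q < Ksp, so no precipitate of Ag3PO4 forms.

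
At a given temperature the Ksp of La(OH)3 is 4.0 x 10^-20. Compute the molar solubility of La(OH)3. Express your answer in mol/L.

s ≈ 6.2 × 10^-6 M

La(OH)3(s) <=> La^3+(aq) + 3 OH^-(aq)
Ksp = [La^3+][OH^-]^3
Let s = molar solubility. Then [La^3+] = s and [OH^-] = 3s.
Ksp = s(3s)^3 = 27s^4
s^4 = 4.0 x 10^-20 / 27, so s = 6.2 x 10^-6 M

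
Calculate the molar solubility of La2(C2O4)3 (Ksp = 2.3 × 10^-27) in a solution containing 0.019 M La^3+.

La2(C2O4)3(s) ⇌ 2 La^3+ + 3 C2O4^2-
Ksp = [La^3+]^2[C2O4^2-]^3
Let s be the molar solubility in this solution. [La^3+] = 0.019 + 2s ≈ 0.019, [C2O4^2-] = 3s (common-ion effect: La^3+ is already 0.019 M).
Ksp ≈ (0.019)^2 × (3s)^3
s = 6.2 x 10^-9 M
Check: 2s = 1.2 × 10^-8 ≪ 0.019, so the approximation is valid.

6.2 × 10^-9 M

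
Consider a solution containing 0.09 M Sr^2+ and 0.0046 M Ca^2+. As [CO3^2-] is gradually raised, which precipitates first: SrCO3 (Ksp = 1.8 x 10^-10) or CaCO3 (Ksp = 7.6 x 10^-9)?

Precipitation of each salt starts when its ion product equals its Ksp.
For SrCO3: 1.8 x 10^-10 = 0.09 × [CO3^2-]  ⇒  [CO3^2-] = 2.0 × 10^-9 M.
For CaCO3: 7.6 x 10^-9 = 0.0046 × [CO3^2-]  ⇒  [CO3^2-] = 1.7 x 10^-6 M.
The salt with the lower threshold [CO3^2-] precipitates first: SrCO3.

SrCO3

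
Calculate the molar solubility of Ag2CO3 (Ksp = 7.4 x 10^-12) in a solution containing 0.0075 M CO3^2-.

Ag2CO3(s) ⇌ 2 Ag^+(aq) + CO3^2-(aq)
Ksp = [Ag^+]^2[CO3^2-]
Let s be the molar solubility in this solution. [Ag^+] = 2s, [CO3^2-] = 0.0075 + s ≈ 0.0075 (common-ion effect: CO3^2- is already 0.0075 M).
Ksp ≈ (2s)^2 × 0.0075
s = 1.6 × 10^-5 M
Check: s = 1.6 × 10^-5 ≪ 0.0075, so the approximation is valid.

1.6e-5 M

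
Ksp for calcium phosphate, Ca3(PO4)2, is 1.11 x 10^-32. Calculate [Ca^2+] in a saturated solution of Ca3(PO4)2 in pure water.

Ca3(PO4)2(s) ⇌ 3 Ca^2+ + 2 PO4^3-
Ksp = [Ca^2+]^3[PO4^3-]^2
With molar solubility s: [Ca^2+] = 3s, [PO4^3-] = 2s.
So Ksp = (3s)^3 × (2s)^2 = 108s^5
Solving, s = (1.11 x 10^-32/108)^(1/5) = 1.594 × 10^-7 M
[Ca^2+] = 3s = 4.78 × 10^-7 M

[Ca^2+] ≈ 4.78 x 10^-7 M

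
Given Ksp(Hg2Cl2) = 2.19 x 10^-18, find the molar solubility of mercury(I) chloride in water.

s ≈ 8.18 × 10^-7 M

Hg2Cl2(s) ⇌ Hg2^2+(aq) + 2 Cl^-(aq)
Ksp = [Hg2^2+][Cl^-]^2
For each mole of Hg2Cl2 that dissolves: [Hg2^2+] = s, [Cl^-] = 2s.
Ksp = s(2s)^2 = 4s^3
Solving, s = (2.19 x 10^-18/4)^(1/3) = 8.18 × 10^-7 M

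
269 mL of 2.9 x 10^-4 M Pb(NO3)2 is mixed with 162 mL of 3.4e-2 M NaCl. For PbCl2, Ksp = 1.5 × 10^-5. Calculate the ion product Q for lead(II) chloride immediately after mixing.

Q = 3.0 × 10^-8

Total volume = 269 + 162 = 431 mL.
[Pb^2+] = 2.9 x 10^-4 × (269/431) = 1.81 × 10^-4 M
[Cl^-] = 3.4 x 10^-2 × (162/431) = 1.28 x 10^-2 M
PbCl2(s) ⇌ Pb^2+ + 2 Cl^-, so Q = [Pb^2+][Cl^-]^2
Q = (1.81 × 10^-4)(1.28 x 10^-2)^2 = 3.0 × 10^-8
Q < Ksp, so no precipitate of PbCl2 forms.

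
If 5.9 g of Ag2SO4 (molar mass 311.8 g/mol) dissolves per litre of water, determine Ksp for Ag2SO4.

Molar solubility s = (5.9 g/L) / (311.8 g/mol) = 1.89 × 10^-2 M.
Ag2SO4(s) ⇌ 2 Ag^+ + SO4^2-
If s mol/L of Ag2SO4 dissolves, [Ag^+] = 2s and [SO4^2-] = s.
Ksp = [Ag^+]^2[SO4^2-]
So Ksp = (2s)^2 × s = 4s^3
With s = 1.89 × 10^-2: Ksp = 2.7 × 10^-5

2.7e-5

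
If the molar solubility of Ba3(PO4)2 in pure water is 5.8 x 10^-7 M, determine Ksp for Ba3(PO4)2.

Ksp ≈ 7.1 x 10^-30

Ba3(PO4)2(s) <=> 3 Ba^2+(aq) + 2 PO4^3-(aq)
For each mole of Ba3(PO4)2 that dissolves: [Ba^2+] = 3s, [PO4^3-] = 2s.
Ksp = [Ba^2+]^3[PO4^3-]^2
Ksp = (3s)^3(2s)^2 = 108s^5
Ksp = 108 × (5.8 × 10^-7)^5 = 7.1 × 10^-30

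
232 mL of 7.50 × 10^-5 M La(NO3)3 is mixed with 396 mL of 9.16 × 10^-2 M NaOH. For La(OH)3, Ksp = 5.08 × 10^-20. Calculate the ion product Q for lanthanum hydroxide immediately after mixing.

Total volume = 232 + 396 = 628 mL.
[La^3+] = 7.50 x 10^-5 × (232/628) = 2.771 x 10^-5 M
[OH^-] = 9.16 × 10^-2 × (396/628) = 5.776 x 10^-2 M
La(OH)3(s) <=> La^3+ + 3 OH^-, so Q = [La^3+][OH^-]^3
Q = (2.771 × 10^-5)(5.776 × 10^-2)^3 = 5.34 × 10^-9
Q > Ksp, so La(OH)3 will precipitate.

Q ≈ 5.34 × 10^-9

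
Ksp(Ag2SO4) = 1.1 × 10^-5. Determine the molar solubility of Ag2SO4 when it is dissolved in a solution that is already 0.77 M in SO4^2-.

Ag2SO4(s) ⇌ 2 Ag^+ + SO4^2-
Ksp = [Ag^+]^2[SO4^2-]
If s mol/L dissolves here, [Ag^+] = 2s, [SO4^2-] = 0.77 + s ≈ 0.77 (common-ion effect: SO4^2- is already 0.77 M).
Ksp ≈ (2s)^2 × 0.77
s = 1.9 x 10^-3 M
Check: s = 1.9 × 10^-3 ≪ 0.77, so the approximation is valid.

s ≈ 1.9 x 10^-3 M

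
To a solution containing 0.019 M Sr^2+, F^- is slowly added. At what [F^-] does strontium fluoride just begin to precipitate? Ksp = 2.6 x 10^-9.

SrF2(s) ⇌ Sr^2+ + 2 F^-
Ksp = [Sr^2+][F^-]^2
Precipitation begins when Q = Ksp. With [Sr^2+] = 0.019 M:
2.6 x 10^-9 = (0.019) × [F^-]^2
[F^-] = (2.6 x 10^-9 / 1.9 × 10^-2)^(1/2) = 3.7 × 10^-4 M

[F^-] = 3.7 × 10^-4 M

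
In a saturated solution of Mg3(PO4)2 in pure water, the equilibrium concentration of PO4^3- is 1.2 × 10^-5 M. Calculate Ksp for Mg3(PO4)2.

Mg3(PO4)2(s) ⇌ 3 Mg^2+ + 2 PO4^3-
Stoichiometry gives [Mg^2+] = (3/2)[PO4^3-] = 1.80 × 10^-5 M.
Ksp = [Mg^2+]^3[PO4^3-]^2
Ksp = (1.80 x 10^-5)^3 × (1.2 × 10^-5)^2 = 8.4 x 10^-25

Ksp = 8.4 x 10^-25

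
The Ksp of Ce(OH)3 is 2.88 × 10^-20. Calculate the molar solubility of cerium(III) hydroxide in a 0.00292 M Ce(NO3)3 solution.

Ce(OH)3(s) ⇌ Ce^3+ + 3 OH^-
Ksp = [Ce^3+][OH^-]^3
Let s = moles of Ce(OH)3 that dissolve per litre. [Ce^3+] = 0.00292 + s ≈ 0.00292, [OH^-] = 3s (Ksp is small, so little additional dissolves).
Ksp ≈ 0.00292 × (3s)^3
s = 7.15 × 10^-7 M
Check: s = 7.1 x 10^-7 ≪ 0.00292, so the approximation is valid.

s = 7.15 × 10^-7 M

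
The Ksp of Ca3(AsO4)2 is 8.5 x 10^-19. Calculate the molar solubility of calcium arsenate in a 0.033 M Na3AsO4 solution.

s ≈ 3.1e-6 M

Ca3(AsO4)2(s) ⇌ 3 Ca^2+ + 2 AsO4^3-
Ksp = [Ca^2+]^3[AsO4^3-]^2
Let s be the molar solubility in this solution. [Ca^2+] = 3s, [AsO4^3-] = 0.033 + 2s ≈ 0.033 (since AsO4^3- from Na3AsO4 dominates).
Ksp ≈ (3s)^3 × (0.033)^2
s = 3.1 x 10^-6 M
Check: 2s = 6.1 × 10^-6 ≪ 0.033, so the approximation is valid.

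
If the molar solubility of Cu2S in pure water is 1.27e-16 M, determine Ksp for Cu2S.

Cu2S(s) <=> 2 Cu^+ + S^2-
With molar solubility s: [Cu^+] = 2s, [S^2-] = s.
Ksp = [Cu^+]^2[S^2-]
Substituting: Ksp = (2s)^2s = 4s^3
Ksp = 4 × (1.27 × 10^-16)^3 = 8.19 x 10^-48

Ksp = 8.19e-48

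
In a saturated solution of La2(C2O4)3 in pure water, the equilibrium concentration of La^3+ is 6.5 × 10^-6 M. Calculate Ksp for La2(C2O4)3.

La2(C2O4)3(s) ⇌ 2 La^3+ + 3 C2O4^2-
Stoichiometry gives [C2O4^2-] = (3/2)[La^3+] = 9.75 × 10^-6 M.
Ksp = [La^3+]^2[C2O4^2-]^3
Ksp = (6.5 × 10^-6)^2 × (9.75 × 10^-6)^3 = 3.9 × 10^-26

3.9 x 10^-26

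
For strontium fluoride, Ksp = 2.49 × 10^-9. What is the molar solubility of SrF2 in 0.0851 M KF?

SrF2(s) ⇌ Sr^2+ + 2 F^-
Ksp = [Sr^2+][F^-]^2
If s mol/L dissolves here, [Sr^2+] = s, [F^-] = 0.0851 + 2s ≈ 0.0851 (common-ion effect: F^- is already 0.0851 M).
Ksp ≈ s × (0.0851)^2
s = 3.44 × 10^-7 M
Check: 2s = 6.9 x 10^-7 ≪ 0.0851, so the approximation is valid.

3.44 × 10^-7 M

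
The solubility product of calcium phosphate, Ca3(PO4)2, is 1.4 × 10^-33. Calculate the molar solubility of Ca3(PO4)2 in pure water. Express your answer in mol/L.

Ca3(PO4)2(s) <=> 3 Ca^2+(aq) + 2 PO4^3-(aq)
Ksp = [Ca^2+]^3[PO4^3-]^2
For each mole of Ca3(PO4)2 that dissolves: [Ca^2+] = 3s, [PO4^3-] = 2s.
Ksp = (3s)^3(2s)^2 = 108s^5
s = (1.4 × 10^-33 / 108)^(1/5) = 1.1 × 10^-7 M

s = 1.1e-7 M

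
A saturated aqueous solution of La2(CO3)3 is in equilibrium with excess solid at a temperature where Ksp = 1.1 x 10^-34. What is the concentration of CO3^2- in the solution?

1.9e-7 M

La2(CO3)3(s) ⇌ 2 La^3+ + 3 CO3^2-
Ksp = [La^3+]^2[CO3^2-]^3
For each mole of La2(CO3)3 that dissolves: [La^3+] = 2s, [CO3^2-] = 3s.
Ksp = (2s)^2(3s)^3 = 108s^5
s^5 = 1.1 x 10^-34 / 108, so s = 6.33 × 10^-8 M
[CO3^2-] = 3s = 1.9 × 10^-7 M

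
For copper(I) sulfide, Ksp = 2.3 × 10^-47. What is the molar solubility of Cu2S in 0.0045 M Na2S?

3.6e-23 M

Cu2S(s) ⇌ 2 Cu^+ + S^2-
Ksp = [Cu^+]^2[S^2-]
If s mol/L dissolves here, [Cu^+] = 2s, [S^2-] = 0.0045 + s ≈ 0.0045 (since S^2- from Na2S dominates).
Ksp ≈ (2s)^2 × 0.0045
s = 3.6 x 10^-23 M
Check: s = 3.6 × 10^-23 ≪ 0.0045, so the approximation is valid.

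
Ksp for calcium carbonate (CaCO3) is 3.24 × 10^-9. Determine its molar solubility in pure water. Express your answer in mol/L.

5.69e-5 M

CaCO3(s) ⇌ Ca^2+ + CO3^2-
Ksp = [Ca^2+][CO3^2-]
For each mole of CaCO3 that dissolves: [Ca^2+] = s, [CO3^2-] = s.
Ksp = (s)(s) = s^2
s = (3.24 × 10^-9)^(1/2) = 5.69 x 10^-5 M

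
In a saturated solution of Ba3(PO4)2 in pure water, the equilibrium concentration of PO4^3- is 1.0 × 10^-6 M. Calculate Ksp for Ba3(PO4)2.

Ba3(PO4)2(s) <=> 3 Ba^2+ + 2 PO4^3-
Stoichiometry gives [Ba^2+] = (3/2)[PO4^3-] = 1.50 × 10^-6 M.
Ksp = [Ba^2+]^3[PO4^3-]^2
Ksp = (1.50 × 10^-6)^3 × (1.0 × 10^-6)^2 = 3.4 × 10^-30

Ksp ≈ 3.4e-30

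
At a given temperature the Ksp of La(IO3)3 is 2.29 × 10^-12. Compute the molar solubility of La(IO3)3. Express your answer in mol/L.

s ≈ 5.40 x 10^-4 M

La(IO3)3(s) ⇌ La^3+ + 3 IO3^-
Ksp = [La^3+][IO3^-]^3
With molar solubility s: [La^3+] = s, [IO3^-] = 3s.
Substituting: Ksp = s(3s)^3 = 27s^4
s = (2.29 × 10^-12 / 27)^(1/4) = 5.40 × 10^-4 M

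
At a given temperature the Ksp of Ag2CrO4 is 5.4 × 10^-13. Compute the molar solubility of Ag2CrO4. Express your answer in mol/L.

5.1e-5 M

Ag2CrO4(s) <=> 2 Ag^+(aq) + CrO4^2-(aq)
Ksp = [Ag^+]^2[CrO4^2-]
With molar solubility s: [Ag^+] = 2s, [CrO4^2-] = s.
Substituting: Ksp = (2s)^2s = 4s^3
s^3 = 5.4 × 10^-13 / 4, so s = 5.1 x 10^-5 M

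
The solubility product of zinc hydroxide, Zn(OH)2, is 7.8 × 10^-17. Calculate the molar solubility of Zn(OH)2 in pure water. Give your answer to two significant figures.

Zn(OH)2(s) ⇌ Zn^2+ + 2 OH^-
Ksp = [Zn^2+][OH^-]^2
With molar solubility s: [Zn^2+] = s, [OH^-] = 2s.
So Ksp = s × (2s)^2 = 4s^3
s^3 = 7.8 × 10^-17 / 4, so s = 2.7 x 10^-6 M

s ≈ 2.7 × 10^-6 M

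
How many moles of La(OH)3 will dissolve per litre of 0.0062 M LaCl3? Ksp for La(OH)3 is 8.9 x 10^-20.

8.1 x 10^-7 M

La(OH)3(s) ⇌ La^3+ + 3 OH^-
Ksp = [La^3+][OH^-]^3
If s mol/L dissolves here, [La^3+] = 0.0062 + s ≈ 0.0062, [OH^-] = 3s (since La^3+ from LaCl3 dominates).
Ksp ≈ 0.0062 × (3s)^3
s = 8.1 × 10^-7 M
Check: s = 8.1 × 10^-7 ≪ 0.0062, so the approximation is valid.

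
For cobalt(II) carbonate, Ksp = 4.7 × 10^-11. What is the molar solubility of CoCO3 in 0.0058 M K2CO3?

s = 8.1 × 10^-9 M

CoCO3(s) ⇌ Co^2+(aq) + CO3^2-(aq)
Ksp = [Co^2+][CO3^2-]
Let s = moles of CoCO3 that dissolve per litre. [Co^2+] = s, [CO3^2-] = 0.0058 + s ≈ 0.0058 (since CO3^2- from K2CO3 dominates).
Ksp ≈ s × 0.0058
s = 8.1 × 10^-9 M
Check: s = 8.1 × 10^-9 ≪ 0.0058, so the approximation is valid.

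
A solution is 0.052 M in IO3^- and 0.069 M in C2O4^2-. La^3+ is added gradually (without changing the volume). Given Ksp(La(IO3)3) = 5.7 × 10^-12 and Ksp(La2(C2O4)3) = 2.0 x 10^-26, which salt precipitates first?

Precipitation of each salt starts when its ion product equals its Ksp.
For La(IO3)3: 5.7 × 10^-12 = (0.052)^3 × [La^3+]  ⇒  [La^3+] = 4.1 × 10^-8 M.
For La2(C2O4)3: 2.0 x 10^-26 = (0.069)^3 × [La^3+]^2  ⇒  [La^3+] = 7.8 × 10^-12 M.
The salt with the lower threshold [La^3+] precipitates first: La2(C2O4)3.

La2(C2O4)3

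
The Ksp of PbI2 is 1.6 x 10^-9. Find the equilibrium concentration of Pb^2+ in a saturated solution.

[Pb^2+] ≈ 7.4 × 10^-4 M

PbI2(s) ⇌ Pb^2+(aq) + 2 I^-(aq)
Ksp = [Pb^2+][I^-]^2
If s mol/L of PbI2 dissolves, [Pb^2+] = s and [I^-] = 2s.
Substituting: Ksp = s(2s)^2 = 4s^3
s = (1.6 x 10^-9 / 4)^(1/3) = 7.37 x 10^-4 M
[Pb^2+] = s = 7.4 × 10^-4 M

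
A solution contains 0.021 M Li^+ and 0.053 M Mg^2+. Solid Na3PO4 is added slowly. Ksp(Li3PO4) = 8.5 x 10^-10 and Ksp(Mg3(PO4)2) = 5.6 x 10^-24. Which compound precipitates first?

Mg3(PO4)2

Each salt begins to precipitate when Q = Ksp, i.e. when [PO4^3-] reaches its threshold.
For Li3PO4: 8.5 x 10^-10 = (0.021)^3 × [PO4^3-]  ⇒  [PO4^3-] = 9.2 x 10^-5 M.
For Mg3(PO4)2: 5.6 x 10^-24 = (0.053)^3 × [PO4^3-]^2  ⇒  [PO4^3-] = 1.9 x 10^-10 M.
The salt with the lower threshold [PO4^3-] precipitates first: Mg3(PO4)2.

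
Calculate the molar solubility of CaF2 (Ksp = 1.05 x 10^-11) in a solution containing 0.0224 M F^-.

CaF2(s) <=> Ca^2+(aq) + 2 F^-(aq)
Ksp = [Ca^2+][F^-]^2
Let s be the molar solubility in this solution. [Ca^2+] = s, [F^-] = 0.0224 + 2s ≈ 0.0224 (since the F^- already present dominates).
Ksp ≈ s × (0.0224)^2
s = 2.09 × 10^-8 M
Check: 2s = 4.2 x 10^-8 ≪ 0.0224, so the approximation is valid.

s ≈ 2.09 × 10^-8 M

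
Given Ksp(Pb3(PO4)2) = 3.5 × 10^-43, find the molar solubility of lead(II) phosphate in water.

Pb3(PO4)2(s) ⇌ 3 Pb^2+ + 2 PO4^3-
Ksp = [Pb^2+]^3[PO4^3-]^2
Let s = molar solubility. Then [Pb^2+] = 3s and [PO4^3-] = 2s.
So Ksp = (3s)^3 × (2s)^2 = 108s^5
Solving, s = (3.5 × 10^-43/108)^(1/5) = 1.3 x 10^-9 M

s = 1.3 × 10^-9 M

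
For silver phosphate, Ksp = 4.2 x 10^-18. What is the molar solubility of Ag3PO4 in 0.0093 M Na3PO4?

s = 2.6 x 10^-6 M

Ag3PO4(s) ⇌ 3 Ag^+ + PO4^3-
Ksp = [Ag^+]^3[PO4^3-]
Let s be the molar solubility in this solution. [Ag^+] = 3s, [PO4^3-] = 0.0093 + s ≈ 0.0093 (since PO4^3- from Na3PO4 dominates).
Ksp ≈ (3s)^3 × 0.0093
s = 2.6 x 10^-6 M
Check: s = 2.6 × 10^-6 ≪ 0.0093, so the approximation is valid.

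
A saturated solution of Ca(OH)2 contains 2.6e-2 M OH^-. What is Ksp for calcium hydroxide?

Ca(OH)2(s) <=> Ca^2+(aq) + 2 OH^-(aq)
Stoichiometry gives [Ca^2+] = (1/2)[OH^-] = 1.30 × 10^-2 M.
Ksp = [Ca^2+][OH^-]^2
Ksp = 1.30 × 10^-2 × (2.6 × 10^-2)^2 = 8.8 × 10^-6

8.8 × 10^-6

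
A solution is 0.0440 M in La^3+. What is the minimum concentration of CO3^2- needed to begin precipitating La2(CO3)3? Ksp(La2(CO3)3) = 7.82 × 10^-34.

[CO3^2-] ≈ 7.39 × 10^-11 M

La2(CO3)3(s) ⇌ 2 La^3+(aq) + 3 CO3^2-(aq)
Ksp = [La^3+]^2[CO3^2-]^3
Precipitation begins when Q = Ksp. With [La^3+] = 0.0440 M:
7.82 × 10^-34 = (0.0440)^2 × [CO3^2-]^3
[CO3^2-] = (7.82 × 10^-34 / 1.936 x 10^-3)^(1/3) = 7.39 x 10^-11 M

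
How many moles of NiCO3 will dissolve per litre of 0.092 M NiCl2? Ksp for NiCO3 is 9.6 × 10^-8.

1.0e-6 M

NiCO3(s) <=> Ni^2+(aq) + CO3^2-(aq)
Ksp = [Ni^2+][CO3^2-]
Let s = moles of NiCO3 that dissolve per litre. [Ni^2+] = 0.092 + s ≈ 0.092, [CO3^2-] = s (common-ion effect: Ni^2+ is already 0.092 M).
Ksp ≈ 0.092 × s
s = 1.0 × 10^-6 M
Check: s = 1.0 x 10^-6 ≪ 0.092, so the approximation is valid.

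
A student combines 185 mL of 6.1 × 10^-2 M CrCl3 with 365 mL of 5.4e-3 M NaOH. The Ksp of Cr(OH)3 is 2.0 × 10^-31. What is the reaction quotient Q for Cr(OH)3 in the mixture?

Q ≈ 9.4 × 10^-10

Total volume = 185 + 365 = 550 mL.
[Cr^3+] = 6.1 × 10^-2 × (185/550) = 2.05 x 10^-2 M
[OH^-] = 5.4 × 10^-3 × (365/550) = 3.58 × 10^-3 M
Cr(OH)3(s) <=> Cr^3+(aq) + 3 OH^-(aq), so Q = [Cr^3+][OH^-]^3
Q = (2.05 x 10^-2)(3.58 × 10^-3)^3 = 9.4 x 10^-10
Q > Ksp, so Cr(OH)3 will precipitate.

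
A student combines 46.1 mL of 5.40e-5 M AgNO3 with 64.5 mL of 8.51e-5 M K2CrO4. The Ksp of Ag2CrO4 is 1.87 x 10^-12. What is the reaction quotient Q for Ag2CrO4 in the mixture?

Total volume = 46.1 + 64.5 = 110.6 mL.
[Ag^+] = 5.40 x 10^-5 × (46.1/110.6) = 2.251 × 10^-5 M
[CrO4^2-] = 8.51 × 10^-5 × (64.5/110.6) = 4.963 × 10^-5 M
Ag2CrO4(s) ⇌ 2 Ag^+(aq) + CrO4^2-(aq), so Q = [Ag^+]^2[CrO4^2-]
Q = (2.251 × 10^-5)^2(4.963 × 10^-5) = 2.51 × 10^-14
Q < Ksp, so no precipitate of Ag2CrO4 forms.

2.51 x 10^-14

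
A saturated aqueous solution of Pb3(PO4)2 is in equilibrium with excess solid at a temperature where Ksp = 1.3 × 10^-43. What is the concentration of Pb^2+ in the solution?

Pb3(PO4)2(s) ⇌ 3 Pb^2+ + 2 PO4^3-
Ksp = [Pb^2+]^3[PO4^3-]^2
For each mole of Pb3(PO4)2 that dissolves: [Pb^2+] = 3s, [PO4^3-] = 2s.
Substituting: Ksp = (3s)^3(2s)^2 = 108s^5
s^5 = 1.3 × 10^-43 / 108, so s = 1.04 × 10^-9 M
[Pb^2+] = 3s = 3.1 × 10^-9 M

3.1 x 10^-9 M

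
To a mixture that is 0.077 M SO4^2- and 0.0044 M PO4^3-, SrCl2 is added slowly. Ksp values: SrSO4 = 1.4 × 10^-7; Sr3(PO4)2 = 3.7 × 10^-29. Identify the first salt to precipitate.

Sr3(PO4)2

Each salt begins to precipitate when Q = Ksp, i.e. when [Sr^2+] reaches its threshold.
For SrSO4: 1.4 × 10^-7 = 0.077 × [Sr^2+]  ⇒  [Sr^2+] = 1.8 x 10^-6 M.
For Sr3(PO4)2: 3.7 × 10^-29 = (0.0044)^2 × [Sr^2+]^3  ⇒  [Sr^2+] = 1.2 × 10^-8 M.
The salt with the lower threshold [Sr^2+] precipitates first: Sr3(PO4)2.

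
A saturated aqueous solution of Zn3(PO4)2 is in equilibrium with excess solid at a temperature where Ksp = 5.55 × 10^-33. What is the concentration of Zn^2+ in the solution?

Zn3(PO4)2(s) ⇌ 3 Zn^2+(aq) + 2 PO4^3-(aq)
Ksp = [Zn^2+]^3[PO4^3-]^2
For each mole of Zn3(PO4)2 that dissolves: [Zn^2+] = 3s, [PO4^3-] = 2s.
Substituting: Ksp = (3s)^3(2s)^2 = 108s^5
Solving, s = (5.55 × 10^-33/108)^(1/5) = 1.387 × 10^-7 M
[Zn^2+] = 3s = 4.16 x 10^-7 M

4.16e-7 M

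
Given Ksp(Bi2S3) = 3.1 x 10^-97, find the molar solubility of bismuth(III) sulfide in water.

Bi2S3(s) ⇌ 2 Bi^3+(aq) + 3 S^2-(aq)
Ksp = [Bi^3+]^2[S^2-]^3
Let s = molar solubility. Then [Bi^3+] = 2s and [S^2-] = 3s.
Substituting: Ksp = (2s)^2(3s)^3 = 108s^5
s = (3.1 x 10^-97 / 108)^(1/5) = 2.0 × 10^-20 M

s = 2.0 × 10^-20 M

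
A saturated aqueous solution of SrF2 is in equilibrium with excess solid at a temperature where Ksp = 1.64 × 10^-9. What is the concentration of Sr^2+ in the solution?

[Sr^2+] = 7.43 × 10^-4 M

SrF2(s) ⇌ Sr^2+(aq) + 2 F^-(aq)
Ksp = [Sr^2+][F^-]^2
For each mole of SrF2 that dissolves: [Sr^2+] = s, [F^-] = 2s.
Ksp = s(2s)^2 = 4s^3
s = (1.64 × 10^-9 / 4)^(1/3) = 7.429 × 10^-4 M
[Sr^2+] = s = 7.43 x 10^-4 M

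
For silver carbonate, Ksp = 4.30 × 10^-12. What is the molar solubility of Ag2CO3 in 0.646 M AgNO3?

s ≈ 1.03e-11 M

Ag2CO3(s) ⇌ 2 Ag^+ + CO3^2-
Ksp = [Ag^+]^2[CO3^2-]
Let s = moles of Ag2CO3 that dissolve per litre. [Ag^+] = 0.646 + 2s ≈ 0.646, [CO3^2-] = s (since Ag^+ from AgNO3 dominates).
Ksp ≈ (0.646)^2 × s
s = 1.03 × 10^-11 M
Check: 2s = 2.1 × 10^-11 ≪ 0.646, so the approximation is valid.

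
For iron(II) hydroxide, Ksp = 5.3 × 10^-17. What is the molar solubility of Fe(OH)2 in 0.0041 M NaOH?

3.2e-12 M

Fe(OH)2(s) <=> Fe^2+(aq) + 2 OH^-(aq)
Ksp = [Fe^2+][OH^-]^2
Let s = moles of Fe(OH)2 that dissolve per litre. [Fe^2+] = s, [OH^-] = 0.0041 + 2s ≈ 0.0041 (common-ion effect: OH^- is already 0.0041 M).
Ksp ≈ s × (0.0041)^2
s = 3.2 × 10^-12 M
Check: 2s = 6.3 x 10^-12 ≪ 0.0041, so the approximation is valid.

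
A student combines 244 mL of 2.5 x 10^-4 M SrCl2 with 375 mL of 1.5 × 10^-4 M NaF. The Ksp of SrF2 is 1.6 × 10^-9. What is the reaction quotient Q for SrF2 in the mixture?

8.1e-13

Total volume = 244 + 375 = 619 mL.
[Sr^2+] = 2.5 × 10^-4 × (244/619) = 9.85 x 10^-5 M
[F^-] = 1.5 × 10^-4 × (375/619) = 9.09 × 10^-5 M
SrF2(s) ⇌ Sr^2+(aq) + 2 F^-(aq), so Q = [Sr^2+][F^-]^2
Q = (9.85 × 10^-5)(9.09 x 10^-5)^2 = 8.1 × 10^-13
Q < Ksp, so no precipitate of SrF2 forms.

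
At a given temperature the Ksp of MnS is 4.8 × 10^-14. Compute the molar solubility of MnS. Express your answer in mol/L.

s = 2.2 × 10^-7 M

MnS(s) <=> Mn^2+ + S^2-
Ksp = [Mn^2+][S^2-]
With molar solubility s: [Mn^2+] = s, [S^2-] = s.
Ksp = (s)(s) = s^2
s = (4.8 × 10^-14)^(1/2) = 2.2 × 10^-7 M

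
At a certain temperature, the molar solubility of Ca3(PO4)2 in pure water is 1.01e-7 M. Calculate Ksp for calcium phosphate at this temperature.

Ksp = 1.14 × 10^-33

Ca3(PO4)2(s) ⇌ 3 Ca^2+(aq) + 2 PO4^3-(aq)
With molar solubility s: [Ca^2+] = 3s, [PO4^3-] = 2s.
Ksp = [Ca^2+]^3[PO4^3-]^2
Substituting: Ksp = (3s)^3(2s)^2 = 108s^5
With s = 1.01 × 10^-7: Ksp = 1.14 × 10^-33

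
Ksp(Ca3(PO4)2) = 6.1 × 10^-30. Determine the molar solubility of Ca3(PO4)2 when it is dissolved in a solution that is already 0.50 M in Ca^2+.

s = 3.5 × 10^-15 M

Ca3(PO4)2(s) ⇌ 3 Ca^2+ + 2 PO4^3-
Ksp = [Ca^2+]^3[PO4^3-]^2
Let s = moles of Ca3(PO4)2 that dissolve per litre. [Ca^2+] = 0.50 + 3s ≈ 0.50, [PO4^3-] = 2s (since the Ca^2+ already present dominates).
Ksp ≈ (0.50)^3 × (2s)^2
s = 3.5 × 10^-15 M
Check: 3s = 1.0 × 10^-14 ≪ 0.50, so the approximation is valid.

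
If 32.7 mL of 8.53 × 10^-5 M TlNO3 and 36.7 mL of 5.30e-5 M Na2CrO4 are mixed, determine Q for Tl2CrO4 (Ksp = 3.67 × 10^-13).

Total volume = 32.7 + 36.7 = 69.4 mL.
[Tl^+] = 8.53 × 10^-5 × (32.7/69.4) = 4.019 x 10^-5 M
[CrO4^2-] = 5.30 × 10^-5 × (36.7/69.4) = 2.803 × 10^-5 M
Tl2CrO4(s) <=> 2 Tl^+(aq) + CrO4^2-(aq), so Q = [Tl^+]^2[CrO4^2-]
Q = (4.019 x 10^-5)^2(2.803 × 10^-5) = 4.53 x 10^-14
Q < Ksp, so no precipitate of Tl2CrO4 forms.

4.53 × 10^-14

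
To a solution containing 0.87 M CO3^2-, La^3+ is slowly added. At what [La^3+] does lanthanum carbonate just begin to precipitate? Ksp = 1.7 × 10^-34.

La2(CO3)3(s) ⇌ 2 La^3+(aq) + 3 CO3^2-(aq)
Ksp = [La^3+]^2[CO3^2-]^3
Precipitation begins when Q = Ksp. With [CO3^2-] = 0.87 M:
1.7 × 10^-34 = (0.87)^3 × [La^3+]^2
[La^3+] = (1.7 × 10^-34 / 6.59 × 10^-1)^(1/2) = 1.6 x 10^-17 M

[La^3+] ≈ 1.6e-17 M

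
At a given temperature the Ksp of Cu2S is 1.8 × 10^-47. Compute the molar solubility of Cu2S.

s ≈ 1.7e-16 M

Cu2S(s) ⇌ 2 Cu^+(aq) + S^2-(aq)
Ksp = [Cu^+]^2[S^2-]
Let s = molar solubility. Then [Cu^+] = 2s and [S^2-] = s.
So Ksp = (2s)^2 × s = 4s^3
s^3 = 1.8 × 10^-47 / 4, so s = 1.7 × 10^-16 M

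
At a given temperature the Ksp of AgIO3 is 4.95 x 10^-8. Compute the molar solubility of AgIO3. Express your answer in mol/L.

AgIO3(s) ⇌ Ag^+ + IO3^-
Ksp = [Ag^+][IO3^-]
Let s = molar solubility. Then [Ag^+] = s and [IO3^-] = s.
Ksp = s × s = s^2
s = √(4.95 x 10^-8) = 2.22 x 10^-4 M

s = 2.22 × 10^-4 M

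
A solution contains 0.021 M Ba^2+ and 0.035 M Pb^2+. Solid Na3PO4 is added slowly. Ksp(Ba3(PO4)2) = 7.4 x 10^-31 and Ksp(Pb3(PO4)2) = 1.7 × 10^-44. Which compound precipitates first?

Each salt begins to precipitate when Q = Ksp, i.e. when [PO4^3-] reaches its threshold.
For Ba3(PO4)2: 7.4 x 10^-31 = (0.021)^3 × [PO4^3-]^2  ⇒  [PO4^3-] = 2.8 × 10^-13 M.
For Pb3(PO4)2: 1.7 × 10^-44 = (0.035)^3 × [PO4^3-]^2  ⇒  [PO4^3-] = 2.0 × 10^-20 M.
The salt with the lower threshold [PO4^3-] precipitates first: Pb3(PO4)2.

Pb3(PO4)2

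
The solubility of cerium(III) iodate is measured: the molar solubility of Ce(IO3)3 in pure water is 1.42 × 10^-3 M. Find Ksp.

1.10 × 10^-10

Ce(IO3)3(s) ⇌ Ce^3+(aq) + 3 IO3^-(aq)
Let s = molar solubility. Then [Ce^3+] = s and [IO3^-] = 3s.
Ksp = [Ce^3+][IO3^-]^3
Substituting: Ksp = s(3s)^3 = 27s^4
Ksp = 27 × (1.42 x 10^-3)^4 = 1.10 x 10^-10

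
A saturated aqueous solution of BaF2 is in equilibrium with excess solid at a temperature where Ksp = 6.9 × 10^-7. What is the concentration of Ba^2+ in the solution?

[Ba^2+] = 5.6e-3 M

BaF2(s) ⇌ Ba^2+ + 2 F^-
Ksp = [Ba^2+][F^-]^2
For each mole of BaF2 that dissolves: [Ba^2+] = s, [F^-] = 2s.
Substituting: Ksp = s(2s)^2 = 4s^3
s = (6.9 × 10^-7 / 4)^(1/3) = 5.57 × 10^-3 M
[Ba^2+] = s = 5.6 x 10^-3 M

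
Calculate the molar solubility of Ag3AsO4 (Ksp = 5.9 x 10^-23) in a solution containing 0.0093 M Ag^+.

Ag3AsO4(s) <=> 3 Ag^+ + AsO4^3-
Ksp = [Ag^+]^3[AsO4^3-]
Let s = moles of Ag3AsO4 that dissolve per litre. [Ag^+] = 0.0093 + 3s ≈ 0.0093, [AsO4^3-] = s (since the Ag^+ already present dominates).
Ksp ≈ (0.0093)^3 × s
s = 7.3 x 10^-17 M
Check: 3s = 2.2 × 10^-16 ≪ 0.0093, so the approximation is valid.

s ≈ 7.3 x 10^-17 M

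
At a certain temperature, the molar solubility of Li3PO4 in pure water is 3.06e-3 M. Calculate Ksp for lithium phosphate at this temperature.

Li3PO4(s) ⇌ 3 Li^+ + PO4^3-
Let s = molar solubility. Then [Li^+] = 3s and [PO4^3-] = s.
Ksp = [Li^+]^3[PO4^3-]
Substituting: Ksp = (3s)^3s = 27s^4
Ksp = 27 × (3.06 x 10^-3)^4 = 2.37 × 10^-9

Ksp = 2.37e-9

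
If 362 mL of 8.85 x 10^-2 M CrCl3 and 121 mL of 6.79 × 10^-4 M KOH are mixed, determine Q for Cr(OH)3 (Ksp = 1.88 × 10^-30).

3.26e-13

Total volume = 362 + 121 = 483 mL.
[Cr^3+] = 8.85 x 10^-2 × (362/483) = 6.633 × 10^-2 M
[OH^-] = 6.79 × 10^-4 × (121/483) = 1.701 x 10^-4 M
Cr(OH)3(s) ⇌ Cr^3+(aq) + 3 OH^-(aq), so Q = [Cr^3+][OH^-]^3
Q = (6.633 × 10^-2)(1.701 × 10^-4)^3 = 3.26 × 10^-13
Q > Ksp, so Cr(OH)3 will precipitate.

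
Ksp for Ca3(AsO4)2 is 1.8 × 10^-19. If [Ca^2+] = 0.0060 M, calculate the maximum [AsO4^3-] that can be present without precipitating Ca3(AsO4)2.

Ca3(AsO4)2(s) <=> 3 Ca^2+ + 2 AsO4^3-
Ksp = [Ca^2+]^3[AsO4^3-]^2
Precipitation begins when Q = Ksp. With [Ca^2+] = 0.0060 M:
1.8 × 10^-19 = (0.0060)^3 × [AsO4^3-]^2
[AsO4^3-] = (1.8 × 10^-19 / 2.16 x 10^-7)^(1/2) = 9.1 x 10^-7 M

[AsO4^3-] ≈ 9.1 × 10^-7 M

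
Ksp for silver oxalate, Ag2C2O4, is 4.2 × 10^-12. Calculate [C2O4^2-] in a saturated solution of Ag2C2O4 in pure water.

Ag2C2O4(s) <=> 2 Ag^+(aq) + C2O4^2-(aq)
Ksp = [Ag^+]^2[C2O4^2-]
Let s = molar solubility. Then [Ag^+] = 2s and [C2O4^2-] = s.
Substituting: Ksp = (2s)^2s = 4s^3
s = (4.2 × 10^-12 / 4)^(1/3) = 1.02 × 10^-4 M
[C2O4^2-] = s = 1.0 x 10^-4 M

1.0 x 10^-4 M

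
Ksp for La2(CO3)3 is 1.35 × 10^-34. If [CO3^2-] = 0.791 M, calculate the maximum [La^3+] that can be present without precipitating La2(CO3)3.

[La^3+] = 1.65 × 10^-17 M

La2(CO3)3(s) <=> 2 La^3+ + 3 CO3^2-
Ksp = [La^3+]^2[CO3^2-]^3
Precipitation begins when Q = Ksp. With [CO3^2-] = 0.791 M:
1.35 × 10^-34 = (0.791)^3 × [La^3+]^2
[La^3+] = (1.35 × 10^-34 / 4.949 × 10^-1)^(1/2) = 1.65 × 10^-17 M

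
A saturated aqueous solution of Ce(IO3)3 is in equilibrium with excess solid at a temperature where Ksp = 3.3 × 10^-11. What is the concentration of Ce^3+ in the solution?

[Ce^3+] = 1.1 × 10^-3 M

Ce(IO3)3(s) ⇌ Ce^3+ + 3 IO3^-
Ksp = [Ce^3+][IO3^-]^3
With molar solubility s: [Ce^3+] = s, [IO3^-] = 3s.
Substituting: Ksp = s(3s)^3 = 27s^4
s = (3.3 × 10^-11 / 27)^(1/4) = 1.05 x 10^-3 M
[Ce^3+] = s = 1.1 x 10^-3 M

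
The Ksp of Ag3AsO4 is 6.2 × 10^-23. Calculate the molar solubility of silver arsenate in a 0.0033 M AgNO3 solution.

1.7e-15 M

Ag3AsO4(s) ⇌ 3 Ag^+ + AsO4^3-
Ksp = [Ag^+]^3[AsO4^3-]
If s mol/L dissolves here, [Ag^+] = 0.0033 + 3s ≈ 0.0033, [AsO4^3-] = s (since Ag^+ from AgNO3 dominates).
Ksp ≈ (0.0033)^3 × s
s = 1.7 x 10^-15 M
Check: 3s = 5.2 × 10^-15 ≪ 0.0033, so the approximation is valid.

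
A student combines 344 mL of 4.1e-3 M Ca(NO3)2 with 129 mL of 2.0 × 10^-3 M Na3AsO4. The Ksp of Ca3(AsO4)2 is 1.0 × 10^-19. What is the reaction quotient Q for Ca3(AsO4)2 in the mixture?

Total volume = 344 + 129 = 473 mL.
[Ca^2+] = 4.1 × 10^-3 × (344/473) = 2.98 × 10^-3 M
[AsO4^3-] = 2.0 x 10^-3 × (129/473) = 5.45 × 10^-4 M
Ca3(AsO4)2(s) ⇌ 3 Ca^2+ + 2 AsO4^3-, so Q = [Ca^2+]^3[AsO4^3-]^2
Q = (2.98 x 10^-3)^3(5.45 x 10^-4)^2 = 7.9 x 10^-15
Q > Ksp, so Ca3(AsO4)2 will precipitate.

7.9 × 10^-15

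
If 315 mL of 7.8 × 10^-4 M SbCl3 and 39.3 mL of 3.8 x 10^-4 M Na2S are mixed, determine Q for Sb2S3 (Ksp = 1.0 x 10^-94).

3.6 x 10^-20

Total volume = 315 + 39.3 = 354.3 mL.
[Sb^3+] = 7.8 x 10^-4 × (315/354.3) = 6.93 × 10^-4 M
[S^2-] = 3.8 × 10^-4 × (39.3/354.3) = 4.22 × 10^-5 M
Sb2S3(s) ⇌ 2 Sb^3+(aq) + 3 S^2-(aq), so Q = [Sb^3+]^2[S^2-]^3
Q = (6.93 x 10^-4)^2(4.22 x 10^-5)^3 = 3.6 × 10^-20
Q > Ksp, so Sb2S3 will precipitate.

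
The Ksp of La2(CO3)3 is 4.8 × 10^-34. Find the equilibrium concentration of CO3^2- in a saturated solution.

[CO3^2-] ≈ 2.6 × 10^-7 M

La2(CO3)3(s) ⇌ 2 La^3+(aq) + 3 CO3^2-(aq)
Ksp = [La^3+]^2[CO3^2-]^3
Let s = molar solubility. Then [La^3+] = 2s and [CO3^2-] = 3s.
Substituting: Ksp = (2s)^2(3s)^3 = 108s^5
Solving, s = (4.8 × 10^-34/108)^(1/5) = 8.50 × 10^-8 M
[CO3^2-] = 3s = 2.6 × 10^-7 M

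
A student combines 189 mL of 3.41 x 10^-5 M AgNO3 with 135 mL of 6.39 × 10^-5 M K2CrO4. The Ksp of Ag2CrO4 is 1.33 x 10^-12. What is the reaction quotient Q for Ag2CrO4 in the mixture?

1.05 x 10^-14

Total volume = 189 + 135 = 324 mL.
[Ag^+] = 3.41 × 10^-5 × (189/324) = 1.989 × 10^-5 M
[CrO4^2-] = 6.39 x 10^-5 × (135/324) = 2.663 x 10^-5 M
Ag2CrO4(s) ⇌ 2 Ag^+ + CrO4^2-, so Q = [Ag^+]^2[CrO4^2-]
Q = (1.989 × 10^-5)^2(2.663 × 10^-5) = 1.05 × 10^-14
Q < Ksp, so no precipitate of Ag2CrO4 forms.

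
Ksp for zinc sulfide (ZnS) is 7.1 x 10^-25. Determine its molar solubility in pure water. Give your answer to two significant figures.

8.4 × 10^-13 M

ZnS(s) ⇌ Zn^2+ + S^2-
Ksp = [Zn^2+][S^2-]
If s mol/L of ZnS dissolves, [Zn^2+] = s and [S^2-] = s.
Ksp = s × s = s^2
s = (7.1 x 10^-25)^(1/2) = 8.4 × 10^-13 M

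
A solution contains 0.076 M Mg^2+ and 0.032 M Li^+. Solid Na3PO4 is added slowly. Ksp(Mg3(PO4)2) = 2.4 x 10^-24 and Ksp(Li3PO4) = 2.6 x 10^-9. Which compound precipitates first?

Mg3(PO4)2

Each salt begins to precipitate when Q = Ksp, i.e. when [PO4^3-] reaches its threshold.
For Mg3(PO4)2: 2.4 x 10^-24 = (0.076)^3 × [PO4^3-]^2  ⇒  [PO4^3-] = 7.4 × 10^-11 M.
For Li3PO4: 2.6 x 10^-9 = (0.032)^3 × [PO4^3-]  ⇒  [PO4^3-] = 7.9 × 10^-5 M.
The salt with the lower threshold [PO4^3-] precipitates first: Mg3(PO4)2.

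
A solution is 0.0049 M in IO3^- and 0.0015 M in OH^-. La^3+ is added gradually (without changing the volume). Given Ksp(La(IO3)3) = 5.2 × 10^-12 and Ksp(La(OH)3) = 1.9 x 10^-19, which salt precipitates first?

La(OH)3

Precipitation of each salt starts when its ion product equals its Ksp.
For La(IO3)3: 5.2 × 10^-12 = (0.0049)^3 × [La^3+]  ⇒  [La^3+] = 4.4 × 10^-5 M.
For La(OH)3: 1.9 x 10^-19 = (0.0015)^3 × [La^3+]  ⇒  [La^3+] = 5.6 × 10^-11 M.
The salt with the lower threshold [La^3+] precipitates first: La(OH)3.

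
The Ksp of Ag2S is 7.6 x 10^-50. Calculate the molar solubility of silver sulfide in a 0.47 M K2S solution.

Ag2S(s) ⇌ 2 Ag^+ + S^2-
Ksp = [Ag^+]^2[S^2-]
If s mol/L dissolves here, [Ag^+] = 2s, [S^2-] = 0.47 + s ≈ 0.47 (common-ion effect: S^2- is already 0.47 M).
Ksp ≈ (2s)^2 × 0.47
s = 2.0 x 10^-25 M
Check: s = 2.0 × 10^-25 ≪ 0.47, so the approximation is valid.

s ≈ 2.0 × 10^-25 M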